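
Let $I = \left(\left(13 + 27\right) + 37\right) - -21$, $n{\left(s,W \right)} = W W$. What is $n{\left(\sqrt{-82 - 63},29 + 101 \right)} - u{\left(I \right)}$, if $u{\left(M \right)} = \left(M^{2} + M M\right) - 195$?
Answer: $-2113$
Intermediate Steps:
$n{\left(s,W \right)} = W^{2}$
$I = 98$ ($I = \left(40 + 37\right) + 21 = 77 + 21 = 98$)
$u{\left(M \right)} = -195 + 2 M^{2}$ ($u{\left(M \right)} = \left(M^{2} + M^{2}\right) - 195 = 2 M^{2} - 195 = -195 + 2 M^{2}$)
$n{\left(\sqrt{-82 - 63},29 + 101 \right)} - u{\left(I \right)} = \left(29 + 101\right)^{2} - \left(-195 + 2 \cdot 98^{2}\right) = 130^{2} - \left(-195 + 2 \cdot 9604\right) = 16900 - \left(-195 + 19208\right) = 16900 - 19013 = -2113$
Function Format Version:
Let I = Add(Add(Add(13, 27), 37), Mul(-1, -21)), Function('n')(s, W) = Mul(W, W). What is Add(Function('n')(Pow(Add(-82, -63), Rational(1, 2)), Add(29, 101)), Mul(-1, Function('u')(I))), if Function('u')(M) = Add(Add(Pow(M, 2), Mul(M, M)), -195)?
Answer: -2113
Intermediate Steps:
Function('n')(s, W) = Pow(W, 2)
I = 98 (I = Add(Add(40, 37), 21) = Add(77, 21) = 98)
Function('u')(M) = Add(-195, Mul(2, Pow(M, 2))) (Function('u')(M) = Add(Add(Pow(M, 2), Pow(M, 2)), -195) = Add(Mul(2, Pow(M, 2)), -195) = Add(-195, Mul(2, Pow(M, 2))))
Add(Function('n')(Pow(Add(-82, -63), Rational(1, 2)), Add(29, 101)), Mul(-1, Function('u')(I))) = Add(Pow(Add(29, 101), 2), Mul(-1, Add(-195, Mul(2, Pow(98, 2))))) = Add(Pow(130, 2), Mul(-1, Add(-195, Mul(2, 9604)))) = Add(16900, Mul(-1, Add(-195, 19208))) = Add(16900, Mul(-1, 19013)) = Add(16900, -19013) = -2113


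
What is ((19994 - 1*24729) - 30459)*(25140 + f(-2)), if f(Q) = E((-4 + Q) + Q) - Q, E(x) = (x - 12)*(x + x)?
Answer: -896109628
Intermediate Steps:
E(x) = 2*x*(-12 + x) (E(x) = (-12 + x)*(2*x) = 2*x*(-12 + x))
f(Q) = -Q + 2*(-16 + 2*Q)*(-4 + 2*Q) (f(Q) = 2*((-4 + Q) + Q)*(-12 + ((-4 + Q) + Q)) - Q = 2*(-4 + 2*Q)*(-12 + (-4 + 2*Q)) - Q = 2*(-4 + 2*Q)*(-16 + 2*Q) - Q = 2*(-16 + 2*Q)*(-4 + 2*Q) - Q = -Q + 2*(-16 + 2*Q)*(-4 + 2*Q))
((19994 - 1*24729) - 30459)*(25140 + f(-2)) = ((19994 - 1*24729) - 30459)*(25140 + (-1*(-2) + 8*(-8 - 2)*(-2 - 2))) = ((19994 - 24729) - 30459)*(25140 + (2 + 8*(-10)*(-4))) = (-4735 - 30459)*(25140 + (2 + 320)) = -35194*(25140 + 322) = -35194*25462 = -896109628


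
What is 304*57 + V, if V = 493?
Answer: 17821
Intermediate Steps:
304*57 + V = 304*57 + 493 = 17328 + 493 = 17821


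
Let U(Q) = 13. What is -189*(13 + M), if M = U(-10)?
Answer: -4914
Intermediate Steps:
M = 13
-189*(13 + M) = -189*(13 + 13) = -189*26 = -4914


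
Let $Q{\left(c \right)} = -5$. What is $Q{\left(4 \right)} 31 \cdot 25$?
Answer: $-3875$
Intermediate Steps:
$Q{\left(4 \right)} 31 \cdot 25 = \left(-5\right) 31 \cdot 25 = \left(-155\right) 25 = -3875$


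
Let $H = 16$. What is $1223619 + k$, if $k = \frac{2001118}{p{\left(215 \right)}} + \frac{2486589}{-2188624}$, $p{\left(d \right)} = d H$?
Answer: $\frac{576052207018507}{470554160} \approx 1.2242 \cdot 10^{6}$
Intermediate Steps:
$p{\left(d \right)} = 16 d$ ($p{\left(d \right)} = d 16 = 16 d$)
$k = \frac{273196313467}{470554160}$ ($k = \frac{2001118}{16 \cdot 215} + \frac{2486589}{-2188624} = \frac{2001118}{3440} + 2486589 \left(- \frac{1}{2188624}\right) = 2001118 \cdot \frac{1}{3440} - \frac{2486589}{2188624} = \frac{1000559}{1720} - \frac{2486589}{2188624} = \frac{273196313467}{470554160} \approx 580.58$)
$1223619 + k = 1223619 + \frac{273196313467}{470554160} = \frac{576052207018507}{470554160}$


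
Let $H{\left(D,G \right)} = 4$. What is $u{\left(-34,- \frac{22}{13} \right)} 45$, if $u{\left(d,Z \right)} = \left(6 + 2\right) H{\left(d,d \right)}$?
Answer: $1440$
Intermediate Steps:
$u{\left(d,Z \right)} = 32$ ($u{\left(d,Z \right)} = \left(6 + 2\right) 4 = 8 \cdot 4 = 32$)
$u{\left(-34,- \frac{22}{13} \right)} 45 = 32 \cdot 45 = 1440$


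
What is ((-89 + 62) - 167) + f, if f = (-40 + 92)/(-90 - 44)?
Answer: -13024/67 ≈ -194.39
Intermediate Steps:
f = -26/67 (f = 52/(-134) = 52*(-1/134) = -26/67 ≈ -0.38806)
((-89 + 62) - 167) + f = ((-89 + 62) - 167) - 26/67 = (-27 - 167) - 26/67 = -194 - 26/67 = -13024/67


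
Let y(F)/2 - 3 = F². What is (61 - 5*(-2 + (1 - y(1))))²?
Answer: 11236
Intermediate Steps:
y(F) = 6 + 2*F²
(61 - 5*(-2 + (1 - y(1))))² = (61 - 5*(-2 + (1 - (6 + 2*1²))))² = (61 - 5*(-2 + (1 - (6 + 2*1))))² = (61 - 5*(-2 + (1 - (6 + 2))))² = (61 - 5*(-2 + (1 - 1*8)))² = (61 - 5*(-2 + (1 - 8)))² = (61 - 5*(-2 - 7))² = (61 - 5*(-9))² = (61 + 45)² = 106² = 11236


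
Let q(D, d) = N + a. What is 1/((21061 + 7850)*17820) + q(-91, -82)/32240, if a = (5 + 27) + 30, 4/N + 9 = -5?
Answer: 2782050529/1453362330420 ≈ 0.0019142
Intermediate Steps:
N = -2/7 (N = 4/(-9 - 5) = 4/(-14) = 4*(-1/14) = -2/7 ≈ -0.28571)
a = 62 (a = 32 + 30 = 62)
q(D, d) = 432/7 (q(D, d) = -2/7 + 62 = 432/7)
1/((21061 + 7850)*17820) + q(-91, -82)/32240 = 1/((21061 + 7850)*17820) + (432/7)/32240 = (1/17820)/28911 + (432/7)*(1/32240) = (1/28911)*(1/17820) + 27/14105 = 1/515194020 + 27/14105 = 2782050529/1453362330420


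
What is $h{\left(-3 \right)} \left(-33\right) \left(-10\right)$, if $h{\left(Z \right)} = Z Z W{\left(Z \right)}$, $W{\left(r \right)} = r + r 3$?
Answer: $-35640$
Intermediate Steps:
$W{\left(r \right)} = 4 r$ ($W{\left(r \right)} = r + 3 r = 4 r$)
$h{\left(Z \right)} = 4 Z^{3}$ ($h{\left(Z \right)} = Z Z 4 Z = Z^{2} \cdot 4 Z = 4 Z^{3}$)
$h{\left(-3 \right)} \left(-33\right) \left(-10\right) = 4 \left(-3\right)^{3} \left(-33\right) \left(-10\right) = 4 \left(-27\right) \left(-33\right) \left(-10\right) = \left(-108\right) \left(-33\right) \left(-10\right) = 3564 \left(-10\right) = -35640$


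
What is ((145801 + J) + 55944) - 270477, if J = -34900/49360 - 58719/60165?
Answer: -3402024503819/49495740 ≈ -68734.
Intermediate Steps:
J = -83302139/49495740 (J = -34900*1/49360 - 58719*1/60165 = -1745/2468 - 19573/20055 = -83302139/49495740 ≈ -1.6830)
((145801 + J) + 55944) - 270477 = ((145801 - 83302139/49495740) + 55944) - 270477 = (7216445085601/49495740 + 55944) - 270477 = 9985434764161/49495740 - 270477 = -3402024503819/49495740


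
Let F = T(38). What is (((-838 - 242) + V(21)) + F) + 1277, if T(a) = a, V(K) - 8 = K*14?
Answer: 537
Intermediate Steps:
V(K) = 8 + 14*K (V(K) = 8 + K*14 = 8 + 14*K)
F = 38
(((-838 - 242) + V(21)) + F) + 1277 = (((-838 - 242) + (8 + 14*21)) + 38) + 1277 = ((-1080 + (8 + 294)) + 38) + 1277 = ((-1080 + 302) + 38) + 1277 = (-778 + 38) + 1277 = -740 + 1277 = 537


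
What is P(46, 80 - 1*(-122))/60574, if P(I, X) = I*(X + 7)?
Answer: 4807/30287 ≈ 0.15872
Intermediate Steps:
P(I, X) = I*(7 + X)
P(46, 80 - 1*(-122))/60574 = (46*(7 + (80 - 1*(-122))))/60574 = (46*(7 + (80 + 122)))*(1/60574) = (46*(7 + 202))*(1/60574) = (46*209)*(1/60574) = 9614*(1/60574) = 4807/30287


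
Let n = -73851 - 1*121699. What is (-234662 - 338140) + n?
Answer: -768352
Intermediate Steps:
n = -195550 (n = -73851 - 121699 = -195550)
(-234662 - 338140) + n = (-234662 - 338140) - 195550 = -572802 - 195550 = -768352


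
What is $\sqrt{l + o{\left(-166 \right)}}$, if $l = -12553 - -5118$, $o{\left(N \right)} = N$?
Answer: $i \sqrt{7601} \approx 87.184 i$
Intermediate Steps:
$l = -7435$ ($l = -12553 + 5118 = -7435$)
$\sqrt{l + o{\left(-166 \right)}} = \sqrt{-7435 - 166} = \sqrt{-7601} = i \sqrt{7601}$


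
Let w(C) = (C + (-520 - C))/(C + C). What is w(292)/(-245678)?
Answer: 65/17934494 ≈ 3.6243e-6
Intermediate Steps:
w(C) = -260/C (w(C) = -520*1/(2*C) = -260/C)
w(292)/(-245678) = -260/292/(-245678) = -260*1/292*(-1/245678) = -65/73*(-1/245678) = 65/17934494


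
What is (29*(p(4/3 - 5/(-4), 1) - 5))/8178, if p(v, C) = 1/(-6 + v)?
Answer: -217/11562 ≈ -0.018768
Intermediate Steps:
(29*(p(4/3 - 5/(-4), 1) - 5))/8178 = (29*(1/(-6 + (4/3 - 5/(-4))) - 5))/8178 = (29*(1/(-6 + (4*(1/3) - 5*(-1/4))) - 5))*(1/8178) = (29*(1/(-6 + (4/3 + 5/4)) - 5))*(1/8178) = (29*(1/(-6 + 31/12) - 5))*(1/8178) = (29*(1/(-41/12) - 5))*(1/8178) = (29*(-12/41 - 5))*(1/8178) = (29*(-217/41))*(1/8178) = -6293/41*1/8178 = -217/11562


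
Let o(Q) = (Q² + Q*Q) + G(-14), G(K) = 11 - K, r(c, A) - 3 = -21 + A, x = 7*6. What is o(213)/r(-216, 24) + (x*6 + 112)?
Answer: 92947/6 ≈ 15491.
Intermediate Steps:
x = 42
r(c, A) = -18 + A (r(c, A) = 3 + (-21 + A) = -18 + A)
o(Q) = 25 + 2*Q² (o(Q) = (Q² + Q*Q) + (11 - 1*(-14)) = (Q² + Q²) + (11 + 14) = 2*Q² + 25 = 25 + 2*Q²)
o(213)/r(-216, 24) + (x*6 + 112) = (25 + 2*213²)/(-18 + 24) + (42*6 + 112) = (25 + 2*45369)/6 + (252 + 112) = (25 + 90738)*(⅙) + 364 = 90763*(⅙) + 364 = 90763/6 + 364 = 92947/6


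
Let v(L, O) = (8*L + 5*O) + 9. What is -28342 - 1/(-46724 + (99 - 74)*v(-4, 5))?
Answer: -1322834507/46674 ≈ -28342.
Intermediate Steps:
v(L, O) = 9 + 5*O + 8*L (v(L, O) = (5*O + 8*L) + 9 = 9 + 5*O + 8*L)
-28342 - 1/(-46724 + (99 - 74)*v(-4, 5)) = -28342 - 1/(-46724 + (99 - 74)*(9 + 5*5 + 8*(-4))) = -28342 - 1/(-46724 + 25*(9 + 25 - 32)) = -28342 - 1/(-46724 + 25*2) = -28342 - 1/(-46724 + 50) = -28342 - 1/(-46674) = -28342 - 1*(-1/46674) = -28342 + 1/46674 = -1322834507/46674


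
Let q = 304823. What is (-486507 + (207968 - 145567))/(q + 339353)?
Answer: -212053/322088 ≈ -0.65837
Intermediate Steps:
(-486507 + (207968 - 145567))/(q + 339353) = (-486507 + (207968 - 145567))/(304823 + 339353) = (-486507 + 62401)/644176 = -424106*1/644176 = -212053/322088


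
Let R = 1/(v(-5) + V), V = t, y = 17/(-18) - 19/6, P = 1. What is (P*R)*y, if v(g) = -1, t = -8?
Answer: 37/81 ≈ 0.45679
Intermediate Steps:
y = -37/9 (y = 17*(-1/18) - 19*1/6 = -17/18 - 19/6 = -37/9 ≈ -4.1111)
V = -8
R = -1/9 (R = 1/(-1 - 8) = 1/(-9) = -1/9 ≈ -0.11111)
(P*R)*y = (1*(-1/9))*(-37/9) = -1/9*(-37/9) = 37/81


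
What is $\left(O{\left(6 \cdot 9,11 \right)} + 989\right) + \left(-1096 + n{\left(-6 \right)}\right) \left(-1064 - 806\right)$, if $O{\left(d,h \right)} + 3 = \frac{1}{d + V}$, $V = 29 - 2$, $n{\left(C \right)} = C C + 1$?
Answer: $\frac{160486597}{81} \approx 1.9813 \cdot 10^{6}$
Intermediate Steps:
$n{\left(C \right)} = 1 + C^{2}$ ($n{\left(C \right)} = C^{2} + 1 = 1 + C^{2}$)
$V = 27$
$O{\left(d,h \right)} = -3 + \frac{1}{27 + d}$ ($O{\left(d,h \right)} = -3 + \frac{1}{d + 27} = -3 + \frac{1}{27 + d}$)
$\left(O{\left(6 \cdot 9,11 \right)} + 989\right) + \left(-1096 + n{\left(-6 \right)}\right) \left(-1064 - 806\right) = \left(\frac{-80 - 3 \cdot 6 \cdot 9}{27 + 6 \cdot 9} + 989\right) + \left(-1096 + \left(1 + \left(-6\right)^{2}\right)\right) \left(-1064 - 806\right) = \left(\frac{-80 - 162}{27 + 54} + 989\right) + \left(-1096 + \left(1 + 36\right)\right) \left(-1870\right) = \left(\frac{-80 - 162}{81} + 989\right) + \left(-1096 + 37\right) \left(-1870\right) = \left(\frac{1}{81} \left(-242\right) + 989\right) - -1980330 = \left(- \frac{242}{81} + 989\right) + 1980330 = \frac{79867}{81} + 1980330 = \frac{160486597}{81}$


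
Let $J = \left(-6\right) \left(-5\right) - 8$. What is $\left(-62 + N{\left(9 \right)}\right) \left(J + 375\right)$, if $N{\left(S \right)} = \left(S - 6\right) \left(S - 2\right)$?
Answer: $-16277$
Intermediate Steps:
$N{\left(S \right)} = \left(-6 + S\right) \left(-2 + S\right)$
$J = 22$ ($J = 30 - 8 = 22$)
$\left(-62 + N{\left(9 \right)}\right) \left(J + 375\right) = \left(-62 + \left(12 + 9^{2} - 72\right)\right) \left(22 + 375\right) = \left(-62 + \left(12 + 81 - 72\right)\right) 397 = \left(-62 + 21\right) 397 = \left(-41\right) 397 = -16277$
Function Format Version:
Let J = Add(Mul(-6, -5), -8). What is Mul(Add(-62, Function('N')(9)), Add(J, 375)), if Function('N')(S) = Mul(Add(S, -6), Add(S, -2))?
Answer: -16277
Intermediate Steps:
Function('N')(S) = Mul(Add(-6, S), Add(-2, S))
J = 22 (J = Add(30, -8) = 22)
Mul(Add(-62, Function('N')(9)), Add(J, 375)) = Mul(Add(-62, Add(12, Pow(9, 2), Mul(-8, 9))), Add(22, 375)) = Mul(Add(-62, Add(12, 81, -72)), 397) = Mul(Add(-62, 21), 397) = Mul(-41, 397) = -16277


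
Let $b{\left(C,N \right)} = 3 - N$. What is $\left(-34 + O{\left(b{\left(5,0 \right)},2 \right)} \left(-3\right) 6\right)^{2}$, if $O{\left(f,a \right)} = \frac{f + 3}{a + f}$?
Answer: $\frac{77284}{25} \approx 3091.4$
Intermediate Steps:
$O{\left(f,a \right)} = \frac{3 + f}{a + f}$
$\left(-34 + O{\left(b{\left(5,0 \right)},2 \right)} \left(-3\right) 6\right)^{2} = \left(-34 + \frac{3 + \left(3 - 0\right)}{2 + \left(3 - 0\right)} \left(-3\right) 6\right)^{2} = \left(-34 + \frac{3 + \left(3 + 0\right)}{2 + \left(3 + 0\right)} \left(-3\right) 6\right)^{2} = \left(-34 + \frac{3 + 3}{2 + 3} \left(-3\right) 6\right)^{2} = \left(-34 + \frac{1}{5} \cdot 6 \left(-3\right) 6\right)^{2} = \left(-34 + \frac{6}{5} \left(-3\right) 6\right)^{2} = \left(-34 - \frac{108}{5}\right)^{2} = \left(- \frac{278}{5}\right)^{2} = \frac{77284}{25}$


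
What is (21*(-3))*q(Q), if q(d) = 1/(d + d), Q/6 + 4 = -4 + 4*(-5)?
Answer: 3/16 ≈ 0.18750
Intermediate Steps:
Q = -168 (Q = -24 + 6*(-4 + 4*(-5)) = -24 + 6*(-4 - 20) = -24 + 6*(-24) = -24 - 144 = -168)
q(d) = 1/(2*d)
(21*(-3))*q(Q) = (21*(-3))*((1/2)/(-168)) = -63*(-1)/(2*168) = -63*(-1/336) = 3/16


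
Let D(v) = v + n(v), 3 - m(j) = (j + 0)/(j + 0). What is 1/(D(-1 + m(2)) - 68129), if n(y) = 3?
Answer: -1/68125 ≈ -1.4679e-5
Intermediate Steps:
m(j) = 2 (m(j) = 3 - (j + 0)/(j + 0) = 3 - j/j = 3 - 1*1 = 3 - 1 = 2)
D(v) = 3 + v (D(v) = v + 3 = 3 + v)
1/(D(-1 + m(2)) - 68129) = 1/((3 + (-1 + 2)) - 68129) = 1/((3 + 1) - 68129) = 1/(4 - 68129) = 1/(-68125) = -1/68125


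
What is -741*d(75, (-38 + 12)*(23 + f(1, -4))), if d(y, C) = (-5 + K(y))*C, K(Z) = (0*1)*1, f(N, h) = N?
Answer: -2311920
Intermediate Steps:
K(Z) = 0 (K(Z) = 0*1 = 0)
d(y, C) = -5*C (d(y, C) = (-5 + 0)*C = -5*C)
-741*d(75, (-38 + 12)*(23 + f(1, -4))) = -(-3705)*(-38 + 12)*(23 + 1) = -(-3705)*(-26*24) = -(-3705)*(-624) = -741*3120 = -2311920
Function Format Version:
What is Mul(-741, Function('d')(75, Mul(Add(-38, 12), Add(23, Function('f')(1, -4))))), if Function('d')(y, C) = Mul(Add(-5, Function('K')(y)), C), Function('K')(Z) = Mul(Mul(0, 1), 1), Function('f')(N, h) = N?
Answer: -2311920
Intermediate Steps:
Function('K')(Z) = 0 (Function('K')(Z) = Mul(0, 1) = 0)
Function('d')(y, C) = Mul(-5, C) (Function('d')(y, C) = Mul(Add(-5, 0), C) = Mul(-5, C))
Mul(-741, Function('d')(75, Mul(Add(-38, 12), Add(23, Function('f')(1, -4))))) = Mul(-741, Mul(-5, Mul(Add(-38, 12), Add(23, 1)))) = Mul(-741, Mul(-5, Mul(-26, 24))) = Mul(-741, Mul(-5, -624)) = Mul(-741, 3120) = -2311920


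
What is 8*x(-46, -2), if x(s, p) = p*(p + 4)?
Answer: -32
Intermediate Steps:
x(s, p) = p*(4 + p)
8*x(-46, -2) = 8*(-2*(4 - 2)) = 8*(-2*2) = 8*(-4) = -32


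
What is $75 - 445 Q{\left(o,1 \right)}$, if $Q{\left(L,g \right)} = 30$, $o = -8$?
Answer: $-13275$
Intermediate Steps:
$75 - 445 Q{\left(o,1 \right)} = 75 - 13350 = -13275$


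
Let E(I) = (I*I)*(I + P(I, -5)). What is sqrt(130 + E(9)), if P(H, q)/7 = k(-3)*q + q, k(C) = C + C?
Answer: sqrt(15034) ≈ 122.61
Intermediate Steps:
k(C) = 2*C
P(H, q) = -35*q (P(H, q) = 7*((2*(-3))*q + q) = 7*(-6*q + q) = 7*(-5*q) = -35*q)
E(I) = I**2*(175 + I) (E(I) = (I*I)*(I - 35*(-5)) = I**2*(I + 175) = I**2*(175 + I))
sqrt(130 + E(9)) = sqrt(130 + 9**2*(175 + 9)) = sqrt(130 + 81*184) = sqrt(130 + 14904) = sqrt(15034)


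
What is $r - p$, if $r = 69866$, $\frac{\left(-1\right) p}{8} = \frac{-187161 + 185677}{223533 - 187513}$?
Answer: $\frac{629140362}{9005} \approx 69866.0$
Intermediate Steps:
$p = \frac{2968}{9005}$ ($p = - 8 \frac{-187161 + 185677}{223533 - 187513} = - 8 \left(- \frac{1484}{36020}\right) = - 8 \left(\left(-1484\right) \frac{1}{36020}\right) = \left(-8\right) \left(- \frac{371}{9005}\right) = \frac{2968}{9005} \approx 0.32959$)
$r - p = 69866 - \frac{2968}{9005} = \frac{629140362}{9005}$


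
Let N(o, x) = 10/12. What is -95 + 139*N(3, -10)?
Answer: 125/6 ≈ 20.833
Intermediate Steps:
N(o, x) = 5/6 (N(o, x) = 10*(1/12) = 5/6)
-95 + 139*N(3, -10) = -95 + 139*(5/6) = -95 + 695/6 = 125/6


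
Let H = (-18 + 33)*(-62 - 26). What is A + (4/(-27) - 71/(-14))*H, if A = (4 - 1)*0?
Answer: -409420/63 ≈ -6498.7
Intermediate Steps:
A = 0 (A = 3*0 = 0)
H = -1320 (H = 15*(-88) = -1320)
A + (4/(-27) - 71/(-14))*H = 0 + (4/(-27) - 71/(-14))*(-1320) = 0 + (4*(-1/27) - 71*(-1/14))*(-1320) = 0 + (-4/27 + 71/14)*(-1320) = 0 + (1861/378)*(-1320) = 0 - 409420/63 = -409420/63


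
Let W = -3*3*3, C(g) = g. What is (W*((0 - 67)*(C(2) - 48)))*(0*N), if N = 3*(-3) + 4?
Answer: 0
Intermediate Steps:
N = -5 (N = -9 + 4 = -5)
W = -27 (W = -9*3 = -27)
(W*((0 - 67)*(C(2) - 48)))*(0*N) = (-27*(0 - 67)*(2 - 48))*(0*(-5)) = -(-1809)*(-46)*0 = -27*3082*0 = -83214*0 = 0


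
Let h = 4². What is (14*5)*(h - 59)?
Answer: -3010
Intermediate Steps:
h = 16
(14*5)*(h - 59) = (14*5)*(16 - 59) = 70*(-43) = -3010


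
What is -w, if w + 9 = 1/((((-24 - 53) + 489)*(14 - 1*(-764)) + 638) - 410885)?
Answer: 807400/89711 ≈ 9.0000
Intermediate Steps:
w = -807400/89711 (w = -9 + 1/((((-24 - 53) + 489)*(14 - 1*(-764)) + 638) - 410885) = -9 + 1/(((-77 + 489)*(14 + 764) + 638) - 410885) = -9 + 1/((412*778 + 638) - 410885) = -9 + 1/((320536 + 638) - 410885) = -9 + 1/(321174 - 410885) = -9 + 1/(-89711) = -9 - 1/89711 = -807400/89711 ≈ -9.0000)
-w = -1*(-807400/89711) = 807400/89711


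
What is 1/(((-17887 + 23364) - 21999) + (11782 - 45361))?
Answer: -1/50101 ≈ -1.9960e-5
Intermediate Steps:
1/(((-17887 + 23364) - 21999) + (11782 - 45361)) = 1/((5477 - 21999) - 33579) = 1/(-16522 - 33579) = 1/(-50101) = -1/50101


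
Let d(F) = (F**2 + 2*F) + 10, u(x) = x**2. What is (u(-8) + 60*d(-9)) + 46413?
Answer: 50857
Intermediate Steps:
d(F) = 10 + F**2 + 2*F
(u(-8) + 60*d(-9)) + 46413 = ((-8)**2 + 60*(10 + (-9)**2 + 2*(-9))) + 46413 = (64 + 60*(10 + 81 - 18)) + 46413 = (64 + 60*73) + 46413 = (64 + 4380) + 46413 = 4444 + 46413 = 50857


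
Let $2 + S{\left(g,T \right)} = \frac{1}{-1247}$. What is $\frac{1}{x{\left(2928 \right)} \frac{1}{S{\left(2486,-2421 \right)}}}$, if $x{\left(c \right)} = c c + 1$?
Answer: $- \frac{499}{2138152339} \approx -2.3338 \cdot 10^{-7}$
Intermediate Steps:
$S{\left(g,T \right)} = - \frac{2495}{1247}$ ($S{\left(g,T \right)} = -2 + \frac{1}{-1247} = -2 - \frac{1}{1247} = - \frac{2495}{1247}$)
$x{\left(c \right)} = 1 + c^{2}$ ($x{\left(c \right)} = c^{2} + 1 = 1 + c^{2}$)
$\frac{1}{x{\left(2928 \right)} \frac{1}{S{\left(2486,-2421 \right)}}} = \frac{1}{\left(1 + 2928^{2}\right) \frac{1}{- \frac{2495}{1247}}} = \frac{1}{\left(1 + 8573184\right) \left(- \frac{1247}{2495}\right)} = \frac{1}{8573185 \left(- \frac{1247}{2495}\right)} = \frac{1}{- \frac{2138152339}{499}} = - \frac{499}{2138152339}$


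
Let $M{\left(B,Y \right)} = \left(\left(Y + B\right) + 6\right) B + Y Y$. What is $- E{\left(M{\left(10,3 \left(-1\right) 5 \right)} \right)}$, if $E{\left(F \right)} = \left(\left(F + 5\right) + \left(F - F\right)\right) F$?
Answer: $-56400$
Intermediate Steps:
$M{\left(B,Y \right)} = Y^{2} + B \left(6 + B + Y\right)$ ($M{\left(B,Y \right)} = \left(\left(B + Y\right) + 6\right) B + Y^{2} = \left(6 + B + Y\right) B + Y^{2} = B \left(6 + B + Y\right) + Y^{2} = Y^{2} + B \left(6 + B + Y\right)$)
$E{\left(F \right)} = F \left(5 + F\right)$ ($E{\left(F \right)} = \left(\left(5 + F\right) + 0\right) F = \left(5 + F\right) F = F \left(5 + F\right)$)
$- E{\left(M{\left(10,3 \left(-1\right) 5 \right)} \right)} = - \left(10^{2} + \left(3 \left(-1\right) 5\right)^{2} + 6 \cdot 10 + 10 \cdot 3 \left(-1\right) 5\right) \left(5 + \left(10^{2} + \left(3 \left(-1\right) 5\right)^{2} + 6 \cdot 10 + 10 \cdot 3 \left(-1\right) 5\right)\right) = - \left(100 + \left(\left(-3\right) 5\right)^{2} + 60 + 10 \left(\left(-3\right) 5\right)\right) \left(5 + \left(100 + \left(\left(-3\right) 5\right)^{2} + 60 + 10 \left(\left(-3\right) 5\right)\right)\right) = - \left(100 + \left(-15\right)^{2} + 60 + 10 \left(-15\right)\right) \left(5 + \left(100 + \left(-15\right)^{2} + 60 + 10 \left(-15\right)\right)\right) = - \left(100 + 225 + 60 - 150\right) \left(5 + \left(100 + 225 + 60 - 150\right)\right) = - 235 \left(5 + 235\right) = - 235 \cdot 240 = \left(-1\right) 56400 = -56400$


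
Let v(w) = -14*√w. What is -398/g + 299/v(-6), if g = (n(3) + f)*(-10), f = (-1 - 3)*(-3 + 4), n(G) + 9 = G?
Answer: -199/50 + 299*I*√6/84 ≈ -3.98 + 8.719*I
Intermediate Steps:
n(G) = -9 + G
f = -4 (f = -4*1 = -4)
g = 100 (g = ((-9 + 3) - 4)*(-10) = (-6 - 4)*(-10) = -10*(-10) = 100)
-398/g + 299/v(-6) = -398/100 + 299/((-14*I*√6)) = -398*1/100 + 299/((-14*I*√6)) = -199/50 + 299/((-14*I*√6)) = -199/50 + 299*(I*√6/84) = -199/50 + 299*I*√6/84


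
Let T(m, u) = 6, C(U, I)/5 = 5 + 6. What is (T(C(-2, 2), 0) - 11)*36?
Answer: -180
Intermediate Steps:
C(U, I) = 55 (C(U, I) = 5*(5 + 6) = 5*11 = 55)
(T(C(-2, 2), 0) - 11)*36 = (6 - 11)*36 = -5*36 = -180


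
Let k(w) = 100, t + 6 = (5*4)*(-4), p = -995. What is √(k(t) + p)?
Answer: I*√895 ≈ 29.917*I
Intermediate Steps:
t = -86 (t = -6 + (5*4)*(-4) = -6 + 20*(-4) = -6 - 80 = -86)
√(k(t) + p) = √(100 - 995) = √(-895) = I*√895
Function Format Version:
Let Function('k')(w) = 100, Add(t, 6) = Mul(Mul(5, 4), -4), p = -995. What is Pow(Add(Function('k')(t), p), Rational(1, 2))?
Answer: Mul(I, Pow(895, Rational(1, 2))) ≈ Mul(29.917, I)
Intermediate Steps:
t = -86 (t = Add(-6, Mul(Mul(5, 4), -4)) = Add(-6, Mul(20, -4)) = Add(-6, -80) = -86)
Pow(Add(Function('k')(t), p), Rational(1, 2)) = Pow(Add(100, -995), Rational(1, 2)) = Pow(-895, Rational(1, 2)) = Mul(I, Pow(895, Rational(1, 2)))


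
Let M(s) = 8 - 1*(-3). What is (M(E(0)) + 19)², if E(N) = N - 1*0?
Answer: 900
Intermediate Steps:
E(N) = N (E(N) = N + 0 = N)
M(s) = 11 (M(s) = 8 + 3 = 11)
(M(E(0)) + 19)² = (11 + 19)² = 30² = 900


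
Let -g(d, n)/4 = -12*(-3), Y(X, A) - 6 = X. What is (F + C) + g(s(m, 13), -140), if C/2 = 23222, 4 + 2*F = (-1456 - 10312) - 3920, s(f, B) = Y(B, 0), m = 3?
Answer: 38454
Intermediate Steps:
Y(X, A) = 6 + X
s(f, B) = 6 + B
g(d, n) = -144 (g(d, n) = -(-48)*(-3) = -4*36 = -144)
F = -7846 (F = -2 + ((-1456 - 10312) - 3920)/2 = -2 + (-11768 - 3920)/2 = -2 + (1/2)*(-15688) = -2 - 7844 = -7846)
C = 46444 (C = 2*23222 = 46444)
(F + C) + g(s(m, 13), -140) = (-7846 + 46444) - 144 = 38598 - 144 = 38454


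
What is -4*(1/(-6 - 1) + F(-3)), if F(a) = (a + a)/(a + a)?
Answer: -24/7 ≈ -3.4286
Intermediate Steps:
F(a) = 1 (F(a) = (2*a)/((2*a)) = (2*a)*(1/(2*a)) = 1)
-4*(1/(-6 - 1) + F(-3)) = -4*(1/(-6 - 1) + 1) = -4*(1/(-7) + 1) = -4*(-⅐ + 1) = -4*6/7 = -24/7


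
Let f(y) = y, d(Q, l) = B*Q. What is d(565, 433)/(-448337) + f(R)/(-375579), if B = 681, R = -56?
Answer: -144484547063/168385962123 ≈ -0.85806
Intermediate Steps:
d(Q, l) = 681*Q
d(565, 433)/(-448337) + f(R)/(-375579) = (681*565)/(-448337) - 56/(-375579) = 384765*(-1/448337) - 56*(-1/375579) = -384765/448337 + 56/375579 = -144484547063/168385962123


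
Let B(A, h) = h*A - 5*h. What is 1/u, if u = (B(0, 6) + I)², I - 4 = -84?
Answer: 1/12100 ≈ 8.2645e-5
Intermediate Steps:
B(A, h) = -5*h + A*h (B(A, h) = A*h - 5*h = -5*h + A*h)
I = -80 (I = 4 - 84 = -80)
u = 12100 (u = (6*(-5 + 0) - 80)² = (6*(-5) - 80)² = (-30 - 80)² = (-110)² = 12100)
1/u = 1/12100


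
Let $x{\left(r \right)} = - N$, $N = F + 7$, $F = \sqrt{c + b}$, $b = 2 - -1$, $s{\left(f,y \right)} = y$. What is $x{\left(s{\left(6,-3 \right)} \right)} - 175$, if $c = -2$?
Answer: $-183$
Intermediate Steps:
$b = 3$ ($b = 2 + 1 = 3$)
$F = 1$ ($F = \sqrt{-2 + 3} = \sqrt{1} = 1$)
$N = 8$ ($N = 1 + 7 = 8$)
$x{\left(r \right)} = -8$ ($x{\left(r \right)} = \left(-1\right) 8 = -8$)
$x{\left(s{\left(6,-3 \right)} \right)} - 175 = -8 - 175 = -183$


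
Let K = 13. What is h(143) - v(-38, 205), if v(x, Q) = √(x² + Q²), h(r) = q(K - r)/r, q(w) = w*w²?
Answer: -169000/11 - √43469 ≈ -15572.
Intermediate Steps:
q(w) = w³
h(r) = (13 - r)³/r
v(x, Q) = √(Q² + x²)
h(143) - v(-38, 205) = -1*(-13 + 143)³/143 - √(205² + (-38)²) = -1*1/143*130³ - √(42025 + 1444) = -1*1/143*2197000 - √43469 = -169000/11 - √43469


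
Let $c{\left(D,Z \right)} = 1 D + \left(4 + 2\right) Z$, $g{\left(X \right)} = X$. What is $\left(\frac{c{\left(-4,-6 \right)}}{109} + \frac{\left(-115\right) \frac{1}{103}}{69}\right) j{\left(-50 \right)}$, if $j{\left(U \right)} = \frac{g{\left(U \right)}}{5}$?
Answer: $\frac{129050}{33681} \approx 3.8315$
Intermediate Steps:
$j{\left(U \right)} = \frac{U}{5}$
$c{\left(D,Z \right)} = D + 6 Z$
$\left(\frac{c{\left(-4,-6 \right)}}{109} + \frac{\left(-115\right) \frac{1}{103}}{69}\right) j{\left(-50 \right)} = \left(\frac{-4 + 6 \left(-6\right)}{109} + \frac{\left(-115\right) \frac{1}{103}}{69}\right) \frac{1}{5} \left(-50\right) = \left(\left(-4 - 36\right) \frac{1}{109} + \left(-115\right) \frac{1}{103} \cdot \frac{1}{69}\right) \left(-10\right) = \left(\left(-40\right) \frac{1}{109} - \frac{5}{309}\right) \left(-10\right) = \left(- \frac{40}{109} - \frac{5}{309}\right) \left(-10\right) = \left(- \frac{12905}{33681}\right) \left(-10\right) = \frac{129050}{33681}$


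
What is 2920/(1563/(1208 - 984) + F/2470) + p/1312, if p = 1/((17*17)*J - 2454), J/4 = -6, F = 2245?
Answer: 1990339904280451/5375680048320 ≈ 370.25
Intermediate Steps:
J = -24 (J = 4*(-6) = -24)
p = -1/9390 (p = 1/((17*17)*(-24) - 2454) = 1/(289*(-24) - 2454) = 1/(-6936 - 2454) = 1/(-9390) = -1/9390 ≈ -0.00010650)
2920/(1563/(1208 - 984) + F/2470) + p/1312 = 2920/(1563/(1208 - 984) + 2245/2470) - 1/9390/1312 = 2920/(1563/224 + 2245*(1/2470)) - 1/9390*1/1312 = 2920/(1563*(1/224) + 449/494) - 1/12319680 = 2920/(1563/224 + 449/494) - 1/12319680 = 2920/(436349/55328) - 1/12319680 = 2920*(55328/436349) - 1/12319680 = 161557760/436349 - 1/12319680 = 1990339904280451/5375680048320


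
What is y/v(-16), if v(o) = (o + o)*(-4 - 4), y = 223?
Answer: 223/256 ≈ 0.87109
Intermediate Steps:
v(o) = -16*o (v(o) = (2*o)*(-8) = -16*o)
y/v(-16) = 223/((-16*(-16))) = 223/256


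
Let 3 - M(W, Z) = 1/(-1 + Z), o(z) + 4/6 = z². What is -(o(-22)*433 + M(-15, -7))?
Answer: -5022875/24 ≈ -2.0929e+5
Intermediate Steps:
o(z) = -⅔ + z²
M(W, Z) = 3 - 1/(-1 + Z)
-(o(-22)*433 + M(-15, -7)) = -((-⅔ + (-22)²)*433 + (-4 + 3*(-7))/(-1 - 7)) = -((-⅔ + 484)*433 + (-4 - 21)/(-8)) = -((1450/3)*433 - ⅛*(-25)) = -(627850/3 + 25/8) = -1*5022875/24 = -5022875/24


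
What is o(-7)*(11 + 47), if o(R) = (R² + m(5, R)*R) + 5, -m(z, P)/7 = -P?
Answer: 23026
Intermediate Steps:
m(z, P) = 7*P (m(z, P) = -(-7)*P = 7*P)
o(R) = 5 + 8*R² (o(R) = (R² + (7*R)*R) + 5 = (R² + 7*R²) + 5 = 8*R² + 5 = 5 + 8*R²)
o(-7)*(11 + 47) = (5 + 8*(-7)²)*(11 + 47) = (5 + 8*49)*58 = (5 + 392)*58 = 397*58 = 23026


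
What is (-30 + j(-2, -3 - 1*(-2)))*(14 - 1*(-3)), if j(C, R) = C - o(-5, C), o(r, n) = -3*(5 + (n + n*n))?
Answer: -187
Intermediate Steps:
o(r, n) = -15 - 3*n - 3*n² (o(r, n) = -3*(5 + (n + n²)) = -3*(5 + n + n²) = -15 - 3*n - 3*n²)
j(C, R) = 15 + 3*C² + 4*C (j(C, R) = C - (-15 - 3*C - 3*C²) = C + (15 + 3*C + 3*C²) = 15 + 3*C² + 4*C)
(-30 + j(-2, -3 - 1*(-2)))*(14 - 1*(-3)) = (-30 + (15 + 3*(-2)² + 4*(-2)))*(14 - 1*(-3)) = (-30 + (15 + 3*4 - 8))*(14 + 3) = (-30 + (15 + 12 - 8))*17 = (-30 + 19)*17 = -11*17 = -187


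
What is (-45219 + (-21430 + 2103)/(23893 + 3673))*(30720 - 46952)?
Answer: 131387107748/179 ≈ 7.3401e+8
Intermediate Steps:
(-45219 + (-21430 + 2103)/(23893 + 3673))*(30720 - 46952) = (-45219 - 19327/27566)*(-16232) = (-45219 - 19327*1/27566)*(-16232) = (-45219 - 251/358)*(-16232) = -16188653/358*(-16232) = 131387107748/179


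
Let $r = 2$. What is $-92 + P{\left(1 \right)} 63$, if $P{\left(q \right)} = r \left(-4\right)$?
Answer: $-596$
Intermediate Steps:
$P{\left(q \right)} = -8$ ($P{\left(q \right)} = 2 \left(-4\right) = -8$)
$-92 + P{\left(1 \right)} 63 = -92 - 504 = -596$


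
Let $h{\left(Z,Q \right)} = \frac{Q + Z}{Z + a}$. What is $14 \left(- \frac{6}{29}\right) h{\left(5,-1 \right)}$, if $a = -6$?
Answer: $\frac{336}{29} \approx 11.586$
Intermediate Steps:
$h{\left(Z,Q \right)} = \frac{Q + Z}{-6 + Z}$ ($h{\left(Z,Q \right)} = \frac{Q + Z}{Z - 6} = \frac{Q + Z}{-6 + Z}$)
$14 \left(- \frac{6}{29}\right) h{\left(5,-1 \right)} = 14 \left(- \frac{6}{29}\right) \frac{-1 + 5}{-6 + 5} = 14 \left(\left(-6\right) \frac{1}{29}\right) \frac{1}{-1} \cdot 4 = 14 \left(- \frac{6}{29}\right) \left(\left(-1\right) 4\right) = \left(- \frac{84}{29}\right) \left(-4\right) = \frac{336}{29}$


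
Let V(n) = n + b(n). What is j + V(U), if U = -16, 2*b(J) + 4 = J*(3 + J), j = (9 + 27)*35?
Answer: 1346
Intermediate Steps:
j = 1260 (j = 36*35 = 1260)
b(J) = -2 + J*(3 + J)/2 (b(J) = -2 + (J*(3 + J))/2 = -2 + J*(3 + J)/2)
V(n) = -2 + n²/2 + 5*n/2 (V(n) = n + (-2 + n²/2 + 3*n/2) = -2 + n²/2 + 5*n/2)
j + V(U) = 1260 + (-2 + (½)*(-16)² + (5/2)*(-16)) = 1260 + (-2 + (½)*256 - 40) = 1260 + (-2 + 128 - 40) = 1260 + 86 = 1346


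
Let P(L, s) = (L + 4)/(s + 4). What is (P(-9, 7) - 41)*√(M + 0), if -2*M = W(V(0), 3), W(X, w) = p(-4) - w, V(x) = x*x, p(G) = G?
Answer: -228*√14/11 ≈ -77.554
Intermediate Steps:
P(L, s) = (4 + L)/(4 + s)
V(x) = x²
W(X, w) = -4 - w
M = 7/2 (M = -(-4 - 1*3)/2 = -(-4 - 3)/2 = -½*(-7) = 7/2 ≈ 3.5000)
(P(-9, 7) - 41)*√(M + 0) = ((4 - 9)/(4 + 7) - 41)*√(7/2 + 0) = (-5/11 - 41)*√(7/2) = ((1/11)*(-5) - 41)*(√14/2) = (-5/11 - 41)*(√14/2) = -228*√14/11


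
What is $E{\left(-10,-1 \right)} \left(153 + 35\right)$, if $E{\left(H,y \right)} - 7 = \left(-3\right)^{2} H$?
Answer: $-15604$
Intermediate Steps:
$E{\left(H,y \right)} = 7 + 9 H$ ($E{\left(H,y \right)} = 7 + \left(-3\right)^{2} H = 7 + 9 H$)
$E{\left(-10,-1 \right)} \left(153 + 35\right) = \left(7 + 9 \left(-10\right)\right) \left(153 + 35\right) = \left(7 - 90\right) 188 = \left(-83\right) 188 = -15604$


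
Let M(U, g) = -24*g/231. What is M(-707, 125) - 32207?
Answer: -2480939/77 ≈ -32220.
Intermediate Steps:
M(U, g) = -8*g/77 (M(U, g) = -24*g*(1/231) = -8*g/77)
M(-707, 125) - 32207 = -8/77*125 - 32207 = -1000/77 - 32207 = -2480939/77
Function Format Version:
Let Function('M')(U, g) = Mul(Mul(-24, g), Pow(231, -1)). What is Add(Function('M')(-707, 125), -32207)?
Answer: Rational(-2480939, 77) ≈ -32220.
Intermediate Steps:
Function('M')(U, g) = Mul(Rational(-8, 77), g) (Function('M')(U, g) = Mul(Mul(-24, g), Rational(1, 231)) = Mul(Rational(-8, 77), g))
Add(Function('M')(-707, 125), -32207) = Add(Mul(Rational(-8, 77), 125), -32207) = Add(Rational(-1000, 77), -32207) = Rational(-2480939, 77)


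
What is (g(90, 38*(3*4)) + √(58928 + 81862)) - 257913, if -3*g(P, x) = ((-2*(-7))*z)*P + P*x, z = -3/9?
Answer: -271453 + 19*√390 ≈ -2.7108e+5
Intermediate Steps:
z = -⅓ (z = -3*⅑ = -⅓ ≈ -0.33333)
g(P, x) = 14*P/9 - P*x/3 (g(P, x) = -((-2*(-7)*(-⅓))*P + P*x)/3 = -((14*(-⅓))*P + P*x)/3 = -(-14*P/3 + P*x)/3 = 14*P/9 - P*x/3)
(g(90, 38*(3*4)) + √(58928 + 81862)) - 257913 = ((⅑)*90*(14 - 114*3*4) + √(58928 + 81862)) - 257913 = ((⅑)*90*(14 - 114*12) + √140790) - 257913 = ((⅑)*90*(14 - 3*456) + 19*√390) - 257913 = ((⅑)*90*(14 - 1368) + 19*√390) - 257913 = ((⅑)*90*(-1354) + 19*√390) - 257913 = (-13540 + 19*√390) - 257913 = -271453 + 19*√390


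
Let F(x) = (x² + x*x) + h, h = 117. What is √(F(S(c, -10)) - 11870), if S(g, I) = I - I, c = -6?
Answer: I*√11753 ≈ 108.41*I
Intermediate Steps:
S(g, I) = 0
F(x) = 117 + 2*x² (F(x) = (x² + x*x) + 117 = (x² + x²) + 117 = 2*x² + 117 = 117 + 2*x²)
√(F(S(c, -10)) - 11870) = √((117 + 2*0²) - 11870) = √((117 + 2*0) - 11870) = √((117 + 0) - 11870) = √(117 - 11870) = √(-11753) = I*√11753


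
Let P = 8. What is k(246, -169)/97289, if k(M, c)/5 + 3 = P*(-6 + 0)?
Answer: -255/97289 ≈ -0.0026211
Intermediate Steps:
k(M, c) = -255 (k(M, c) = -15 + 5*(8*(-6 + 0)) = -15 + 5*(8*(-6)) = -15 + 5*(-48) = -15 - 240 = -255)
k(246, -169)/97289 = -255/97289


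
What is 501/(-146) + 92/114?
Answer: -21841/8322 ≈ -2.6245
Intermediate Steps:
501/(-146) + 92/114 = 501*(-1/146) + 92*(1/114) = -501/146 + 46/57 = -21841/8322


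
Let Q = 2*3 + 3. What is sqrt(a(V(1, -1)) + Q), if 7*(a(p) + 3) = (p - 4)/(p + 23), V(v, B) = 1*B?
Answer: sqrt(141526)/154 ≈ 2.4429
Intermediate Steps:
V(v, B) = B
a(p) = -3 + (-4 + p)/(7*(23 + p)) (a(p) = -3 + ((p - 4)/(p + 23))/7 = -3 + ((-4 + p)/(23 + p))/7 = -3 + (-4 + p)/(7*(23 + p)))
Q = 9 (Q = 6 + 3 = 9)
sqrt(a(V(1, -1)) + Q) = sqrt((-487 - 20*(-1))/(7*(23 - 1)) + 9) = sqrt((1/7)*(-487 + 20)/22 + 9) = sqrt((1/7)*(1/22)*(-467) + 9) = sqrt(-467/154 + 9) = sqrt(919/154) = sqrt(141526)/154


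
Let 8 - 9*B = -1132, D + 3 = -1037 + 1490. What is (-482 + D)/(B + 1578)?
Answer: -48/2557 ≈ -0.018772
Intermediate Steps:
D = 450 (D = -3 + (-1037 + 1490) = -3 + 453 = 450)
B = 380/3 (B = 8/9 - ⅑*(-1132) = 8/9 + 1132/9 = 380/3 ≈ 126.67)
(-482 + D)/(B + 1578) = (-482 + 450)/(380/3 + 1578) = -32/5114/3 = -32*3/5114 = -48/2557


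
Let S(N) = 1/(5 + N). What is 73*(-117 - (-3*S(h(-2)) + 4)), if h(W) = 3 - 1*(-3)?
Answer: -96944/11 ≈ -8813.1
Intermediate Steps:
h(W) = 6 (h(W) = 3 + 3 = 6)
73*(-117 - (-3*S(h(-2)) + 4)) = 73*(-117 - (-3/(5 + 6) + 4)) = 73*(-117 - (-3/11 + 4)) = 73*(-117 - 1*41/11) = 73*(-117 - 41/11) = 73*(-1328/11) = -96944/11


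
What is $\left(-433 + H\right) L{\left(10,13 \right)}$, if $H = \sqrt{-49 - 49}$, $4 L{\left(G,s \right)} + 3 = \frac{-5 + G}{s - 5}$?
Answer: $\frac{8227}{32} - \frac{133 i \sqrt{2}}{32} \approx 257.09 - 5.8778 i$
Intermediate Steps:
$L{\left(G,s \right)} = - \frac{3}{4} + \frac{-5 + G}{4 \left(-5 + s\right)}$ ($L{\left(G,s \right)} = - \frac{3}{4} + \frac{\left(-5 + G\right) \frac{1}{s - 5}}{4} = - \frac{3}{4} + \frac{\left(-5 + G\right) \frac{1}{-5 + s}}{4} = - \frac{3}{4} + \frac{\frac{1}{-5 + s} \left(-5 + G\right)}{4} = - \frac{3}{4} + \frac{-5 + G}{4 \left(-5 + s\right)}$)
$H = 7 i \sqrt{2}$ ($H = \sqrt{-98} = 7 i \sqrt{2} \approx 9.8995 i$)
$\left(-433 + H\right) L{\left(10,13 \right)} = \left(-433 + 7 i \sqrt{2}\right) \frac{10 + 10 - 39}{4 \left(-5 + 13\right)} = \left(-433 + 7 i \sqrt{2}\right) \frac{10 + 10 - 39}{4 \cdot 8} = \left(-433 + 7 i \sqrt{2}\right) \frac{1}{4} \cdot \frac{1}{8} \left(-19\right) = \left(-433 + 7 i \sqrt{2}\right) \left(- \frac{19}{32}\right) = \frac{8227}{32} - \frac{133 i \sqrt{2}}{32}$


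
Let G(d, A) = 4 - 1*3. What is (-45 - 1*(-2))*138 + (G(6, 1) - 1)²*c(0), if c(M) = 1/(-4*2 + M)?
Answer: -5934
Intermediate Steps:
G(d, A) = 1 (G(d, A) = 4 - 3 = 1)
c(M) = 1/(-8 + M)
(-45 - 1*(-2))*138 + (G(6, 1) - 1)²*c(0) = (-45 - 1*(-2))*138 + (1 - 1)²/(-8 + 0) = (-45 + 2)*138 + 0²/(-8) = -43*138 + 0*(-⅛) = -5934 + 0 = -5934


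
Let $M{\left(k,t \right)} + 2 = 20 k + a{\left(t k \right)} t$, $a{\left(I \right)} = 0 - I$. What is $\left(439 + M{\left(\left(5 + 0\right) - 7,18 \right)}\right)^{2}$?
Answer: $1092025$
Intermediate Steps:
$a{\left(I \right)} = - I$
$M{\left(k,t \right)} = -2 + 20 k - k t^{2}$ ($M{\left(k,t \right)} = -2 + \left(20 k + - t k t\right) = -2 + \left(20 k + - k t t\right) = -2 - \left(- 20 k + k t^{2}\right) = -2 + 20 k - k t^{2}$)
$\left(439 + M{\left(\left(5 + 0\right) - 7,18 \right)}\right)^{2} = \left(439 - \left(2 - 20 \left(\left(5 + 0\right) - 7\right) + \left(\left(5 + 0\right) - 7\right) 18^{2}\right)\right)^{2} = \left(439 - \left(2 - 20 \left(5 - 7\right) + \left(5 - 7\right) 324\right)\right)^{2} = \left(439 - \left(42 - 648\right)\right)^{2} = \left(439 - -606\right)^{2} = \left(439 + 606\right)^{2} = 1045^{2} = 1092025$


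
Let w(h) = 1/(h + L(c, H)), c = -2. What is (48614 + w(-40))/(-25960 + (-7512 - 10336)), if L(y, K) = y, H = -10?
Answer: -2041787/1839936 ≈ -1.1097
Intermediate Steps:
w(h) = 1/(-2 + h) (w(h) = 1/(h - 2) = 1/(-2 + h))
(48614 + w(-40))/(-25960 + (-7512 - 10336)) = (48614 + 1/(-2 - 40))/(-25960 + (-7512 - 10336)) = (48614 + 1/(-42))/(-25960 - 17848) = (48614 - 1/42)/(-43808) = (2041787/42)*(-1/43808) = -2041787/1839936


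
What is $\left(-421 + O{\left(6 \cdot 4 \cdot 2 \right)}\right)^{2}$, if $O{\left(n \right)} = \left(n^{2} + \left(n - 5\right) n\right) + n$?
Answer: $15960025$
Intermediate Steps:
$O{\left(n \right)} = n + n^{2} + n \left(-5 + n\right)$ ($O{\left(n \right)} = \left(n^{2} + \left(-5 + n\right) n\right) + n = \left(n^{2} + n \left(-5 + n\right)\right) + n = n + n^{2} + n \left(-5 + n\right)$)
$\left(-421 + O{\left(6 \cdot 4 \cdot 2 \right)}\right)^{2} = \left(-421 + 2 \cdot 6 \cdot 4 \cdot 2 \left(-2 + 6 \cdot 4 \cdot 2\right)\right)^{2} = \left(-421 + 2 \cdot 24 \cdot 2 \left(-2 + 24 \cdot 2\right)\right)^{2} = \left(-421 + 2 \cdot 48 \left(-2 + 48\right)\right)^{2} = \left(-421 + 2 \cdot 48 \cdot 46\right)^{2} = \left(-421 + 4416\right)^{2} = 3995^{2} = 15960025$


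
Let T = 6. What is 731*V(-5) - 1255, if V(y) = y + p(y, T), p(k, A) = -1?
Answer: -5641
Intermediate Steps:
V(y) = -1 + y (V(y) = y - 1 = -1 + y)
731*V(-5) - 1255 = 731*(-1 - 5) - 1255 = 731*(-6) - 1255 = -4386 - 1255 = -5641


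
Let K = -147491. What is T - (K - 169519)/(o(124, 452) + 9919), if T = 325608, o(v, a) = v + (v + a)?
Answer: 3457948362/10619 ≈ 3.2564e+5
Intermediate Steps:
o(v, a) = a + 2*v (o(v, a) = v + (a + v) = a + 2*v)
T - (K - 169519)/(o(124, 452) + 9919) = 325608 - (-147491 - 169519)/((452 + 2*124) + 9919) = 325608 - (-317010)/((452 + 248) + 9919) = 325608 - (-317010)/(700 + 9919) = 325608 - (-317010)/10619 = 325608 - 1*(-317010/10619) = 325608 + 317010/10619 = 3457948362/10619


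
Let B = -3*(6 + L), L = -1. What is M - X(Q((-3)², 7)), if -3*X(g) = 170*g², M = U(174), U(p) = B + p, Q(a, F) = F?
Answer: 8807/3 ≈ 2935.7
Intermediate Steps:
B = -15 (B = -3*(6 - 1) = -3*5 = -15)
U(p) = -15 + p
M = 159 (M = -15 + 174 = 159)
X(g) = -170*g²/3
M - X(Q((-3)², 7)) = 159 - (-170)*7²/3 = 159 - (-170)*49/3 = 159 - 1*(-8330/3) = 159 + 8330/3 = 8807/3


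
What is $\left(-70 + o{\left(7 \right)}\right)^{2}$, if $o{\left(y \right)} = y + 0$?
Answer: $3969$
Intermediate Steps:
$o{\left(y \right)} = y$
$\left(-70 + o{\left(7 \right)}\right)^{2} = \left(-70 + 7\right)^{2} = \left(-63\right)^{2} = 3969$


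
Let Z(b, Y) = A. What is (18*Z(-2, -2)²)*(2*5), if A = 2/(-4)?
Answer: 45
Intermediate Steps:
A = -½ (A = 2*(-¼) = -½ ≈ -0.50000)
Z(b, Y) = -½
(18*Z(-2, -2)²)*(2*5) = (18*(-½)²)*(2*5) = (18*(¼))*10 = (9/2)*10 = 45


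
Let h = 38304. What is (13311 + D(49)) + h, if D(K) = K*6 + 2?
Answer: 51911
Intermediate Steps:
D(K) = 2 + 6*K (D(K) = 6*K + 2 = 2 + 6*K)
(13311 + D(49)) + h = (13311 + (2 + 6*49)) + 38304 = (13311 + (2 + 294)) + 38304 = (13311 + 296) + 38304 = 13607 + 38304 = 51911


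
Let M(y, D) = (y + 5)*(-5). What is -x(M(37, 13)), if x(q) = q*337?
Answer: 70770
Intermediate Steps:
M(y, D) = -25 - 5*y (M(y, D) = (5 + y)*(-5) = -25 - 5*y)
x(q) = 337*q
-x(M(37, 13)) = -337*(-25 - 5*37) = -337*(-25 - 185) = -337*(-210) = -1*(-70770) = 70770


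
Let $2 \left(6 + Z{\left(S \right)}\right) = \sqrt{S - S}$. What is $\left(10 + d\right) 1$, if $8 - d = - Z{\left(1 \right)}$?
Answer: $12$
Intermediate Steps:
$Z{\left(S \right)} = -6$ ($Z{\left(S \right)} = -6 + \frac{\sqrt{S - S}}{2} = -6 + \frac{\sqrt{0}}{2} = -6 + \frac{1}{2} \cdot 0 = -6 + 0 = -6$)
$d = 2$ ($d = 8 - \left(-1\right) \left(-6\right) = 8 - 6 = 2$)
$\left(10 + d\right) 1 = \left(10 + 2\right) 1 = 12 \cdot 1 = 12$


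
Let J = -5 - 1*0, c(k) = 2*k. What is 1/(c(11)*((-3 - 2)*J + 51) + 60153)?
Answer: 1/61825 ≈ 1.6175e-5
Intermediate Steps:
J = -5 (J = -5 + 0 = -5)
1/(c(11)*((-3 - 2)*J + 51) + 60153) = 1/((2*11)*((-3 - 2)*(-5) + 51) + 60153) = 1/(22*(-5*(-5) + 51) + 60153) = 1/(22*(25 + 51) + 60153) = 1/(22*76 + 60153) = 1/(1672 + 60153) = 1/61825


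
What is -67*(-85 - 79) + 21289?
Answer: 32277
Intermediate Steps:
-67*(-85 - 79) + 21289 = -67*(-164) + 21289 = 10988 + 21289 = 32277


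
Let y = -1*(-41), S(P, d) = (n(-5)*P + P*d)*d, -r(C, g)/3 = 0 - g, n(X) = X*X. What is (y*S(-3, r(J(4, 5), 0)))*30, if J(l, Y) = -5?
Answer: 0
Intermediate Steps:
n(X) = X**2
r(C, g) = 3*g (r(C, g) = -3*(0 - g) = -(-3)*g = 3*g)
S(P, d) = d*(25*P + P*d) (S(P, d) = ((-5)**2*P + P*d)*d = (25*P + P*d)*d = d*(25*P + P*d))
y = 41
(y*S(-3, r(J(4, 5), 0)))*30 = (41*(-3*3*0*(25 + 3*0)))*30 = (41*(-3*0*(25 + 0)))*30 = (41*(-3*0*25))*30 = (41*0)*30 = 0*30 = 0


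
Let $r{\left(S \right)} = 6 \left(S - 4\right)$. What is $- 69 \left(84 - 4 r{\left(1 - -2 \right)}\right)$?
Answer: $-7452$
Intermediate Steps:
$r{\left(S \right)} = -24 + 6 S$ ($r{\left(S \right)} = 6 \left(-4 + S\right) = -24 + 6 S$)
$- 69 \left(84 - 4 r{\left(1 - -2 \right)}\right) = - 69 \left(84 - 4 \left(-24 + 6 \left(1 - -2\right)\right)\right) = - 69 \left(84 - 4 \left(-24 + 6 \left(1 + 2\right)\right)\right) = - 69 \left(84 - 4 \left(-24 + 6 \cdot 3\right)\right) = - 69 \left(84 - 4 \left(-24 + 18\right)\right) = - 69 \left(84 - -24\right) = - 69 \left(84 + 24\right) = \left(-69\right) 108 = -7452$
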